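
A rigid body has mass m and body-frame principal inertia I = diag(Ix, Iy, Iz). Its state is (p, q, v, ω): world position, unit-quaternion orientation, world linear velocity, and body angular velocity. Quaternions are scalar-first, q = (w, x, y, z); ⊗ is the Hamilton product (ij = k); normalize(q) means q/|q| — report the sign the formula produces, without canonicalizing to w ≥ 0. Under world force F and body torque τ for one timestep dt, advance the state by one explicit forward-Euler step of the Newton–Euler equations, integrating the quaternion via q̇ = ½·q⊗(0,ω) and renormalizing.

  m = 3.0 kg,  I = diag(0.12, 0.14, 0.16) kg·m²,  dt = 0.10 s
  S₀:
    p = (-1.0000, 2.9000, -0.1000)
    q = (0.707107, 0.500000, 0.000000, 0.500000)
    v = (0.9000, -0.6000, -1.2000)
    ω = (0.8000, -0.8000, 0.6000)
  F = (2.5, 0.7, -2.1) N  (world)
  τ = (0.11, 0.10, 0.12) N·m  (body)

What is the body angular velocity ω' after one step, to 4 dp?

ω' = (0.8997, -0.7149, 0.6830)

angular accel α = (0.9967, 0.8514, 0.8300)
ω' = ω + α·dt = (0.8997, -0.7149, 0.6830)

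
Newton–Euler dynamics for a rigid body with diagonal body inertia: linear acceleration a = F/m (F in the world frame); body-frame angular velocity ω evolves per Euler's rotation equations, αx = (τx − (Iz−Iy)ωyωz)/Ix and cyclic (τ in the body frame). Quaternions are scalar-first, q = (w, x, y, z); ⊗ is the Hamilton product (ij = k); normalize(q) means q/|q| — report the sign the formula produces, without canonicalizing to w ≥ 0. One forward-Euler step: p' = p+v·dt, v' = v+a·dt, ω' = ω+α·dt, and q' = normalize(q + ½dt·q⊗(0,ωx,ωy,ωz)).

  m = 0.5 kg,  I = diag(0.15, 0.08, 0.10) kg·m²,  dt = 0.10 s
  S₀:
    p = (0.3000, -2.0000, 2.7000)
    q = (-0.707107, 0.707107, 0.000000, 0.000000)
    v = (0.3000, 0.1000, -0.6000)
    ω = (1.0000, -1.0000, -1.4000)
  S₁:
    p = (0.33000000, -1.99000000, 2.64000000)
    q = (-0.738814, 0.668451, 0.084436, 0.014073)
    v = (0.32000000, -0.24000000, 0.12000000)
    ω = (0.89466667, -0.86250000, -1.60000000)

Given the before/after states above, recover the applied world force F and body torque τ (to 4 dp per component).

F = (0.1000, -1.7000, 3.6000)
τ = (-0.1300, 0.0400, -0.1300)

Δv = v₁−v₀ = (0.02000000, -0.34000000, 0.72000000)
m·(v₁−v₀)/dt = (0.1000, -1.7000, 3.6000)
ω₁ − ω₀ = (-0.10533333, 0.13750000, -0.20000000)
ω₀×(Iω₀) = (0.0280, -0.0700, 0.0700)
I·α + gyro = (-0.1300, 0.0400, -0.1300)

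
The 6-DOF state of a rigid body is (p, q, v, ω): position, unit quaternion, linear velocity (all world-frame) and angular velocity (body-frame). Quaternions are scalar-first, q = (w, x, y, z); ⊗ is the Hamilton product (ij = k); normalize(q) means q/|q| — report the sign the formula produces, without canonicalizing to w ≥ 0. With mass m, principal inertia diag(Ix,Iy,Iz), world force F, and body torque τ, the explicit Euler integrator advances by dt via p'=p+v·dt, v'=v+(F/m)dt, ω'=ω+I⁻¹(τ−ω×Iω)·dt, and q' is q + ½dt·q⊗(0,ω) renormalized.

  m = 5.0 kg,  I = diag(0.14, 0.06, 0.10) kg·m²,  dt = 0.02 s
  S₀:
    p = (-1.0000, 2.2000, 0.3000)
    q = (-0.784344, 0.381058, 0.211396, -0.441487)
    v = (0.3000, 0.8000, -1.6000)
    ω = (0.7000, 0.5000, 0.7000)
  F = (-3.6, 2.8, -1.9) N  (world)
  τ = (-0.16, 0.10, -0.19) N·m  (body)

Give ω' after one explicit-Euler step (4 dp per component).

ω' = (0.6751, 0.5268, 0.6676)

ω×(Iω) gyroscopic = (0.0140, 0.0196, -0.0280)
(τ − ω×Iω)/I = (-1.2429, 1.3400, -1.6200)
ω + α·dt = (0.6751, 0.5268, 0.6676)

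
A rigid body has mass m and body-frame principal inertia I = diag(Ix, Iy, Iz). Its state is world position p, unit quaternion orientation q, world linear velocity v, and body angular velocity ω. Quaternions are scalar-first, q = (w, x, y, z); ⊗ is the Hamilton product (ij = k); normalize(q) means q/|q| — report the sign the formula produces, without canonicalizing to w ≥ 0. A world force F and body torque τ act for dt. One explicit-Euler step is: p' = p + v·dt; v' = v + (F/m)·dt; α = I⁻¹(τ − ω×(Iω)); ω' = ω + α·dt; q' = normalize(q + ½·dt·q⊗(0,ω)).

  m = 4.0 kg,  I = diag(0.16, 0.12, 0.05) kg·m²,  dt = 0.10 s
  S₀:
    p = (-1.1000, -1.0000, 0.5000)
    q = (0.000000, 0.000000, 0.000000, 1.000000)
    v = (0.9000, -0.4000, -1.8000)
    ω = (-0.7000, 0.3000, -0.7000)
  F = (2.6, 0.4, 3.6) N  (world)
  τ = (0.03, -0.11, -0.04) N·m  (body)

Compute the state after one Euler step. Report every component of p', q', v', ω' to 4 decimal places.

linear accel F/m = (0.6500, 0.1000, 0.9000)
p + v·dt = (-1.0100, -1.0400, 0.3200)
v + (F/m)dt = (0.9650, -0.3900, -1.7100)
α = I⁻¹(τ − ω×Iω) = (0.0956, -1.3658, -0.9680)
ω' = ω + α·dt = (-0.6904, 0.1634, -0.7968)
q⊗(0,ω) = (0.7000000, -0.3000000, -0.7000000, 0.0000000)
q + ½dt·q⊗(0,ω), renormalized = (0.0350, -0.0150, -0.0350, 0.9987)

p' = (-1.0100, -1.0400, 0.3200)
q' = (0.0350, -0.0150, -0.0350, 0.9987)
v' = (0.9650, -0.3900, -1.7100)
ω' = (-0.6904, 0.1634, -0.7968)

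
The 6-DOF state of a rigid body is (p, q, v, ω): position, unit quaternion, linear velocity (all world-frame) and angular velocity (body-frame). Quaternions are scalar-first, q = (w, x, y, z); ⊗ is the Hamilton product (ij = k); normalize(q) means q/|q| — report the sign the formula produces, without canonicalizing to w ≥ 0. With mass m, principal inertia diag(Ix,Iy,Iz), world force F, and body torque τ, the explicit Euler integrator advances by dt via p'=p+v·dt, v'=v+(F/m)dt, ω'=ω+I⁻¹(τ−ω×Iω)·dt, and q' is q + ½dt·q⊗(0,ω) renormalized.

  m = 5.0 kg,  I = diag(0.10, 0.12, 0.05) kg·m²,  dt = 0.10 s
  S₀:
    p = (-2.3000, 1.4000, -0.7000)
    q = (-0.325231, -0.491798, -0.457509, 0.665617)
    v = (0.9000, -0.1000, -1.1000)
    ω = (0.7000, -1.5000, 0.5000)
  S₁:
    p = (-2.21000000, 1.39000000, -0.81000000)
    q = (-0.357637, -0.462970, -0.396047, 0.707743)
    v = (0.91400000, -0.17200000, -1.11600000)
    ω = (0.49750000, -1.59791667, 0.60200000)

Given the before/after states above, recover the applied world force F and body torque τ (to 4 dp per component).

Δω = ω₁−ω₀ = (-0.20250000, -0.09791667, 0.10200000)
gyro term ω₀×Iω₀ = (0.0525, 0.0175, -0.0210)
I·α + gyro = (-0.1500, -0.1000, 0.0300)
Δv = v₁−v₀ = (0.01400000, -0.07200000, -0.01600000)
F = m·Δv/dt = (0.7000, -3.6000, -0.8000)

F = (0.7000, -3.6000, -0.8000)
τ = (-0.1500, -0.1000, 0.0300)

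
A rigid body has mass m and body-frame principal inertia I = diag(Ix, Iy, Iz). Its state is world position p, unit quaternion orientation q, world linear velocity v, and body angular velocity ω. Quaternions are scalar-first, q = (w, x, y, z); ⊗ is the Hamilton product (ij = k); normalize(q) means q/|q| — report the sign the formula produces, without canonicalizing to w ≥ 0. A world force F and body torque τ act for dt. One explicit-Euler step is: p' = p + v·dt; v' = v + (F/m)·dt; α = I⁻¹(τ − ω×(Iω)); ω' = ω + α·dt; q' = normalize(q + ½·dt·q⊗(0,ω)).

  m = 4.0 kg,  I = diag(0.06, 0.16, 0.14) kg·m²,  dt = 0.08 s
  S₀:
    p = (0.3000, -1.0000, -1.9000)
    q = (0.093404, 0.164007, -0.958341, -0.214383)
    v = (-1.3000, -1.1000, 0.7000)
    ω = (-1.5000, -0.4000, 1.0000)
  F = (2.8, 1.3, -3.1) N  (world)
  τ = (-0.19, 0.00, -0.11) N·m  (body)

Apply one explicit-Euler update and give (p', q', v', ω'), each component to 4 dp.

p' = (0.1960, -1.0880, -1.8440)
q' = (0.0962, 0.1163, -0.9509, -0.2700)
v' = (-1.2440, -1.0740, 0.6380)
ω' = (-1.7640, -0.4600, 0.9029)

precession coupling ω×(Iω) = (0.0080, 0.1200, 0.0600)
(τ − ω×Iω)/I = (-3.3000, -0.7500, -1.2143)
ω + α·dt = (-1.7640, -0.4600, 0.9029)
q⊗(0,ω) = (0.0770571, -1.1842002, 0.1202059, -1.4097103)
q + ½dt·q⊗(0,ω), renormalized = (0.0962, 0.1163, -0.9509, -0.2700)
linear accel F/m = (0.7000, 0.3250, -0.7750)
p + v·dt = (0.1960, -1.0880, -1.8440)
new velocity v' = (-1.2440, -1.0740, 0.6380)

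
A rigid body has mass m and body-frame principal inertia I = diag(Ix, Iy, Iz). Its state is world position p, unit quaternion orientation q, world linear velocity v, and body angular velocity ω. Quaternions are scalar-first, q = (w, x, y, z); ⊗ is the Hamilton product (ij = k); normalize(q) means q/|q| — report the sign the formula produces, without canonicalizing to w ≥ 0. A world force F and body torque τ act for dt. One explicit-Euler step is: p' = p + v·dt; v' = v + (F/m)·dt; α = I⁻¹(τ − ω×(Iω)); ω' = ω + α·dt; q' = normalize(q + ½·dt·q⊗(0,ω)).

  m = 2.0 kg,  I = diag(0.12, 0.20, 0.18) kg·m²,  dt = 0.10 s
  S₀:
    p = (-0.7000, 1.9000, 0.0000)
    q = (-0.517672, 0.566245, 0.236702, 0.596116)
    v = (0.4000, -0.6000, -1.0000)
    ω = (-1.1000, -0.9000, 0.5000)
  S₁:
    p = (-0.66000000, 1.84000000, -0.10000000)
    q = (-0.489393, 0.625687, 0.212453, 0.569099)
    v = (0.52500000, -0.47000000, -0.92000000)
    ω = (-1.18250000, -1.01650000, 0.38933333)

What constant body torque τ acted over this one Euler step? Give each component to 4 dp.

τ = (-0.0900, -0.2000, -0.1200)

ω₁ − ω₀ = (-0.08250000, -0.11650000, -0.11066667)
τ = I·(Δω/dt) + ω₀×(Iω₀) = (-0.0900, -0.2000, -0.1200)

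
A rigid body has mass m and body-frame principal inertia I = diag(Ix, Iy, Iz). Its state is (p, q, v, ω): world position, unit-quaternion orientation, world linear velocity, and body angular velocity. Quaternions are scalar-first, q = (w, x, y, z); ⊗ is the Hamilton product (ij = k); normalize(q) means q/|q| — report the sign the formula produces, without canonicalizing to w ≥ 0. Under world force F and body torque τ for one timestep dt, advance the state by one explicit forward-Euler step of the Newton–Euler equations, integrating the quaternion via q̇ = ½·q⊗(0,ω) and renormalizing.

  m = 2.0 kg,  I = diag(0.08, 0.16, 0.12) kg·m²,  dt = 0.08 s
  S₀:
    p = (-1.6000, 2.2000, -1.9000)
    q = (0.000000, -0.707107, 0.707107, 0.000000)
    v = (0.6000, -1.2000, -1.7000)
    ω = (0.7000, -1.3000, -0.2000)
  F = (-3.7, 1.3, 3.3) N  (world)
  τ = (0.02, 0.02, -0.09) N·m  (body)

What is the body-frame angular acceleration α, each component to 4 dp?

α = (0.3800, 0.0900, -0.1433)

gyro term ω×Iω = (-0.0104, 0.0056, -0.0728)
α = I⁻¹(τ − ω×Iω) = (0.3800, 0.0900, -0.1433)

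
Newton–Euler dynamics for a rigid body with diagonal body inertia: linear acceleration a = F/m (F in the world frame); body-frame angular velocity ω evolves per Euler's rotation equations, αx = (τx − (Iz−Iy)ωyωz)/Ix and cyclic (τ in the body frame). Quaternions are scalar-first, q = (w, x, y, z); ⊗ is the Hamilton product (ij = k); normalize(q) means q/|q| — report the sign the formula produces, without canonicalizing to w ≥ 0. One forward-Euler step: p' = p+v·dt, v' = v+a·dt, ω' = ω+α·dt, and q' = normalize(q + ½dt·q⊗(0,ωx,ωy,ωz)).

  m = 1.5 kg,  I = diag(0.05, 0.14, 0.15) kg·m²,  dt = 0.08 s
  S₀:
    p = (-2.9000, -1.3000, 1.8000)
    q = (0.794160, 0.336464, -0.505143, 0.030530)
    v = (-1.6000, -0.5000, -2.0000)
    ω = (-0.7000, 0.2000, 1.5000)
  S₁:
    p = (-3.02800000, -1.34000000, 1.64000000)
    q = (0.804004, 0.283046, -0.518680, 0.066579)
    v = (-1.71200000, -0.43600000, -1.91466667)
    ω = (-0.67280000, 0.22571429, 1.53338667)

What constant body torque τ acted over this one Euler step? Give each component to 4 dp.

ω₁ − ω₀ = (0.02720000, 0.02571429, 0.03338667)
precession coupling = (0.0030, 0.1050, -0.0126)
applied torque τ = (0.0200, 0.1500, 0.0500)

τ = (0.0200, 0.1500, 0.0500)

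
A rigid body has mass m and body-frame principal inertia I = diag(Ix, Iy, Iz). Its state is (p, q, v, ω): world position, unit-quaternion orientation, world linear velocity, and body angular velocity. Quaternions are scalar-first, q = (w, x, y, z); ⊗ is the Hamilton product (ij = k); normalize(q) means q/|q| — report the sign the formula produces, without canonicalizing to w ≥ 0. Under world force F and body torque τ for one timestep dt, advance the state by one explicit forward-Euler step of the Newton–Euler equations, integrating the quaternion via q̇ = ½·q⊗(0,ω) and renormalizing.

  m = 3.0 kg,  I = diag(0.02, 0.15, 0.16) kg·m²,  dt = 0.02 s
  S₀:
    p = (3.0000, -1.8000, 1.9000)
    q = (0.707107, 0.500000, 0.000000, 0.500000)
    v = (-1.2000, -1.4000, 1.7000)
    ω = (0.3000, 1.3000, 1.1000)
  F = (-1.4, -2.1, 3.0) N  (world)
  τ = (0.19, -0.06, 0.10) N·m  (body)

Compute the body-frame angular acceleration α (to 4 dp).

α = (8.7850, -0.0920, 0.3081)

ω×(Iω) gyroscopic = (0.0143, -0.0462, 0.0507)
(τ − ω×Iω)/I = (8.7850, -0.0920, 0.3081)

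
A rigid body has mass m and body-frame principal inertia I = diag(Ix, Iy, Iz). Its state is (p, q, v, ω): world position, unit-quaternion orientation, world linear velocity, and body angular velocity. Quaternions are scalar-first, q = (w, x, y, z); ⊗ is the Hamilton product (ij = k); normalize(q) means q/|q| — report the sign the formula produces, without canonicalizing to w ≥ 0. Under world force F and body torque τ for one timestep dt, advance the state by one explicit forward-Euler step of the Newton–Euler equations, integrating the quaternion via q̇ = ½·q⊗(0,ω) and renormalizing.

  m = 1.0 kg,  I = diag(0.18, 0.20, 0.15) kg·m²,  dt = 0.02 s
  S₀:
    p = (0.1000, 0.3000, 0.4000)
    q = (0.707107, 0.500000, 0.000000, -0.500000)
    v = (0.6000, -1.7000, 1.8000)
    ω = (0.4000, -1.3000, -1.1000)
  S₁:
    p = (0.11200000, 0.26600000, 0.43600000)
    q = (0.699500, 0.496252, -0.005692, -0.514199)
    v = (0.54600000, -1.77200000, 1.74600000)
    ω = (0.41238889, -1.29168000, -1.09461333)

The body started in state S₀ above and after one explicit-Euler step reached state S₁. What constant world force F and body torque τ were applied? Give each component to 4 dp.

Δv = v₁−v₀ = (-0.05400000, -0.07200000, -0.05400000)
applied force F = (-2.7000, -3.6000, -2.7000)
ω₁ − ω₀ = (0.01238889, 0.00832000, 0.00538667)
applied torque τ = (0.0400, 0.0700, 0.0300)

F = (-2.7000, -3.6000, -2.7000)
τ = (0.0400, 0.0700, 0.0300)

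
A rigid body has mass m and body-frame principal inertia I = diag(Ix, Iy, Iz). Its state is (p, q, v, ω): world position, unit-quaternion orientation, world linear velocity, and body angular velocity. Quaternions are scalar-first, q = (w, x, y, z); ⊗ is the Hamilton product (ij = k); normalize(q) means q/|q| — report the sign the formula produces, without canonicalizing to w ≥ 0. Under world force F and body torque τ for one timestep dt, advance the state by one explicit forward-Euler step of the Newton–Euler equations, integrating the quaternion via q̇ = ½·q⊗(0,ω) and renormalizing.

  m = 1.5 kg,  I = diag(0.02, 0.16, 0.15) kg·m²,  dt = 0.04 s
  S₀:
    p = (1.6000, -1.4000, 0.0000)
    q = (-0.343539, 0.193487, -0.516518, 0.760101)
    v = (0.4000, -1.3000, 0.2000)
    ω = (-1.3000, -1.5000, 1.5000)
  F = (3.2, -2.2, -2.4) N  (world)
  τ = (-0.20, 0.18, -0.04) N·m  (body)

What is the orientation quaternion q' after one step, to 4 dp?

q⊗(0,ω) = (-1.6633954, 0.8119752, -0.7630533, -1.4770124)
updated quaternion q' = (-0.3763, 0.2095, -0.5311, 0.7297)

q' = (-0.3763, 0.2095, -0.5311, 0.7297)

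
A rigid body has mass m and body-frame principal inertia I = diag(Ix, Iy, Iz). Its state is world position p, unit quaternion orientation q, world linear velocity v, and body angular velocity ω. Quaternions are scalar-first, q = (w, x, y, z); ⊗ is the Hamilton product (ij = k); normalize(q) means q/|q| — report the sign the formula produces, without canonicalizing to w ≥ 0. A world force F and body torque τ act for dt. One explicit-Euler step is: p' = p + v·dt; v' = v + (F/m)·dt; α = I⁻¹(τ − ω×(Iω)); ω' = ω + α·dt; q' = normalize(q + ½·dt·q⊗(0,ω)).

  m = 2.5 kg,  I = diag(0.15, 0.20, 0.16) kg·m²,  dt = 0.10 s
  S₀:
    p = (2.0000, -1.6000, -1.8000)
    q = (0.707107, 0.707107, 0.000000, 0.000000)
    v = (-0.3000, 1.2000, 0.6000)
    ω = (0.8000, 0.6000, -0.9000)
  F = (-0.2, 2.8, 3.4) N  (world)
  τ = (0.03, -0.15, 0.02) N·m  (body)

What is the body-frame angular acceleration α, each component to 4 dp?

α = (0.0560, -0.7860, -0.0250)

ω×(Iω) gyroscopic = (0.0216, 0.0072, 0.0240)
α = I⁻¹(τ − ω×Iω) = (0.0560, -0.7860, -0.0250)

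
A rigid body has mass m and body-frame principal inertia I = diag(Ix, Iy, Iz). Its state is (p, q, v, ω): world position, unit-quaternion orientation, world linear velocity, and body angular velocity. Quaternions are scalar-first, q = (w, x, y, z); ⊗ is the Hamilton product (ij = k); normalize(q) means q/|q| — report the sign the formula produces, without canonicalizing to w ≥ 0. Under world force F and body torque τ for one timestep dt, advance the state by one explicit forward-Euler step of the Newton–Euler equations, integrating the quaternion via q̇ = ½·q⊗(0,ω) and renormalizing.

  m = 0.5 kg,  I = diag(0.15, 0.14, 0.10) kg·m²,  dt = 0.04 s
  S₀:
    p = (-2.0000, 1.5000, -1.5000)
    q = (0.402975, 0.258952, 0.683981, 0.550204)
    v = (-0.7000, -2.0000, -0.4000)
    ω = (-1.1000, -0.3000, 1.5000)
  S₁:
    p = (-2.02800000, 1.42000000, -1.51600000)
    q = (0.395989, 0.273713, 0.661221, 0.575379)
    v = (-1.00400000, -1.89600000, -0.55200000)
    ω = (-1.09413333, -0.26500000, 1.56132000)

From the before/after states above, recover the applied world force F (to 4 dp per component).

F = (-3.8000, 1.3000, -1.9000)

v₁ − v₀ = (-0.30400000, 0.10400000, -0.15200000)
m·(v₁−v₀)/dt = (-3.8000, 1.3000, -1.9000)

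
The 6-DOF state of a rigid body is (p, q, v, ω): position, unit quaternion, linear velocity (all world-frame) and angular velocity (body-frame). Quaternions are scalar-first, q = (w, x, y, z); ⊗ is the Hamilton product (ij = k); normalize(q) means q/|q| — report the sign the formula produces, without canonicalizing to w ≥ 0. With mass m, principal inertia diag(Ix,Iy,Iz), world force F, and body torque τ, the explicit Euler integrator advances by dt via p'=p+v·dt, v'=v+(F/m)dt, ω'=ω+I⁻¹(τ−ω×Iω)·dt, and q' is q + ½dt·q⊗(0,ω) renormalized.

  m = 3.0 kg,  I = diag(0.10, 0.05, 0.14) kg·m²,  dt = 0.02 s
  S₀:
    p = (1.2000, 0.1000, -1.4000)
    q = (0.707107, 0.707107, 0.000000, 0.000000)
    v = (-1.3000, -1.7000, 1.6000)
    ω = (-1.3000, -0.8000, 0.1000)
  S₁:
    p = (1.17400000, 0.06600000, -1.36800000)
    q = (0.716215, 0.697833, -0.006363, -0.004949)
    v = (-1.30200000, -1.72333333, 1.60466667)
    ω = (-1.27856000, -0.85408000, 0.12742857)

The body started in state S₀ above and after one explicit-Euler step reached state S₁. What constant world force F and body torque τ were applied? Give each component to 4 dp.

ω₁ − ω₀ = (0.02144000, -0.05408000, 0.02742857)
precession coupling = (-0.0072, 0.0052, -0.0520)
τ = I·(Δω/dt) + ω₀×(Iω₀) = (0.1000, -0.1300, 0.1400)
velocity change Δv = (-0.00200000, -0.02333333, 0.00466667)
m·(v₁−v₀)/dt = (-0.3000, -3.5000, 0.7000)

F = (-0.3000, -3.5000, 0.7000)
τ = (0.1000, -0.1300, 0.1400)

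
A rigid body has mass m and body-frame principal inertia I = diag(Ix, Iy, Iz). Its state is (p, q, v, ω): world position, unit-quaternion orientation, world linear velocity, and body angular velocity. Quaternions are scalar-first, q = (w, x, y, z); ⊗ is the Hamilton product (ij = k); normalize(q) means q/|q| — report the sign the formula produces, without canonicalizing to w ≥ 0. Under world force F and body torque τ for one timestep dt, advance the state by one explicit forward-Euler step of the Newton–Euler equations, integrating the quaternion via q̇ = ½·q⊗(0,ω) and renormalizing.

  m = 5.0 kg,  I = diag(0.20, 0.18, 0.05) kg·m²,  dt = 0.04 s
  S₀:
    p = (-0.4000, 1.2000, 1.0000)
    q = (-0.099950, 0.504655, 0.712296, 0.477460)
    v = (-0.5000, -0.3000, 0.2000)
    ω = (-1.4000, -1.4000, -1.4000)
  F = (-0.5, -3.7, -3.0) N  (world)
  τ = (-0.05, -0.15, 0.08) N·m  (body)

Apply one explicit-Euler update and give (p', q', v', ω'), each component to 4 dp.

p' = (-0.4200, 1.1880, 1.0080)
q' = (-0.0524, 0.5003, 0.7150, 0.4855)
v' = (-0.5040, -0.3296, 0.1760)
ω' = (-1.3590, -1.4987, -1.3046)

ω×(Iω) gyroscopic = (-0.2548, 0.2940, -0.0392)
angular accel α = (1.0240, -2.4667, 2.3840)
ω + α·dt = (-1.3590, -1.4987, -1.3046)
Hamilton product q⊗(0,ω) = (2.3721754, -0.1888404, 0.1780030, 0.4306274)
q' = normalize(q + ½dt·q⊗(0,ω)) = (-0.0524, 0.5003, 0.7150, 0.4855)
linear accel F/m = (-0.1000, -0.7400, -0.6000)
p + v·dt = (-0.4200, 1.1880, 1.0080)
v + (F/m)dt = (-0.5040, -0.3296, 0.1760)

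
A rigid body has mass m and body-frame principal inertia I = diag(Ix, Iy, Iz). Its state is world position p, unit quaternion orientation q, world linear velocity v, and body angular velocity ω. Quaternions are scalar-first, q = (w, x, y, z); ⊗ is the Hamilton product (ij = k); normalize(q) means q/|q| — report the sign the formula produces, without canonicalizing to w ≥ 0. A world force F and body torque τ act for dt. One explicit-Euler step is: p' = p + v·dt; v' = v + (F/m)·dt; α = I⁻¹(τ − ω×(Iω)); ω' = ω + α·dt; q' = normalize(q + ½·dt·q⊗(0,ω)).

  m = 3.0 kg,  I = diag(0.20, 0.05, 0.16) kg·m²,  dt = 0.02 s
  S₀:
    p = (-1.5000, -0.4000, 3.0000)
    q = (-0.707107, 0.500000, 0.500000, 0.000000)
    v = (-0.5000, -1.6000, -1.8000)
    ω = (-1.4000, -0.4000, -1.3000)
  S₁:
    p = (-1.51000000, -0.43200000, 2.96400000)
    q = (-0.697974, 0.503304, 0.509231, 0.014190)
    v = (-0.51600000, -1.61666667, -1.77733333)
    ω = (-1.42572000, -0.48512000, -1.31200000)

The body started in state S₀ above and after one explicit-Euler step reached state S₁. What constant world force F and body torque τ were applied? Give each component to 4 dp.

F = (-2.4000, -2.5000, 3.4000)
τ = (-0.2000, -0.1400, -0.1800)

velocity change Δv = (-0.01600000, -0.01666667, 0.02266667)
m·(v₁−v₀)/dt = (-2.4000, -2.5000, 3.4000)
Δω = ω₁−ω₀ = (-0.02572000, -0.08512000, -0.01200000)
precession coupling = (0.0572, 0.0728, -0.0840)
applied torque τ = (-0.2000, -0.1400, -0.1800)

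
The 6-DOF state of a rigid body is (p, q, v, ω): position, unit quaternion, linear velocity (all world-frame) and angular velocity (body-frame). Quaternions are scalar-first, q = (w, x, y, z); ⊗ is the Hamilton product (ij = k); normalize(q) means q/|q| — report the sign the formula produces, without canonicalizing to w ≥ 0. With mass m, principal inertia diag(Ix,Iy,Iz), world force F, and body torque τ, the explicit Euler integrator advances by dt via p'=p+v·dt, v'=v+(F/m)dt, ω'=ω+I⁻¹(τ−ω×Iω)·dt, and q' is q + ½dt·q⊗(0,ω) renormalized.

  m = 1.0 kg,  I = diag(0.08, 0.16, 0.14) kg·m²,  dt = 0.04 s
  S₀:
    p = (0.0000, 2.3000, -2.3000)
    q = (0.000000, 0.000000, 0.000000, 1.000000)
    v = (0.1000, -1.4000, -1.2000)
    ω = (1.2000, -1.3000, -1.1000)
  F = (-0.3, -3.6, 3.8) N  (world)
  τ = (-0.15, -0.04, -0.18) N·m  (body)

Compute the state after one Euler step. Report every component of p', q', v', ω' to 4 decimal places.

α = I⁻¹(τ − ω×Iω) = (-1.5175, -0.7450, -0.3943)
ω' = ω + α·dt = (1.1393, -1.3298, -1.1158)
q⊗(0,ω) = (1.1000000, 1.3000000, 1.2000000, 0.0000000)
q + ½dt·q⊗(0,ω), renormalized = (0.0220, 0.0260, 0.0240, 0.9991)
a = (-0.3000, -3.6000, 3.8000)
new position p' = (0.0040, 2.2440, -2.3480)
new velocity v' = (0.0880, -1.5440, -1.0480)

p' = (0.0040, 2.2440, -2.3480)
q' = (0.0220, 0.0260, 0.0240, 0.9991)
v' = (0.0880, -1.5440, -1.0480)
ω' = (1.1393, -1.3298, -1.1158)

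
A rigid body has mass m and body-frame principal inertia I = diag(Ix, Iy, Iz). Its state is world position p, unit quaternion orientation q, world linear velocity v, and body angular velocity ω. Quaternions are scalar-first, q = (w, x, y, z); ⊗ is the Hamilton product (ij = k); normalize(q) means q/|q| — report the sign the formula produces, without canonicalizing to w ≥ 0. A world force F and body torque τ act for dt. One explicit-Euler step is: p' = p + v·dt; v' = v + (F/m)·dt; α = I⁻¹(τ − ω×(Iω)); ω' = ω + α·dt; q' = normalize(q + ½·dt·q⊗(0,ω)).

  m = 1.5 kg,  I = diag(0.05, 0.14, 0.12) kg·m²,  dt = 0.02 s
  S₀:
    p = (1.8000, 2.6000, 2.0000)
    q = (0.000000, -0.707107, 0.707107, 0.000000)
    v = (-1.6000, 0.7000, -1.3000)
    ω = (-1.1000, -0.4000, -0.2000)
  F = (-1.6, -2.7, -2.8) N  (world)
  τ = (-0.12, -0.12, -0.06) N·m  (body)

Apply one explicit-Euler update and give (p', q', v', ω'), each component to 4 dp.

p' = (1.7680, 2.6140, 1.9740)
q' = (-0.0049, -0.7085, 0.7056, 0.0106)
v' = (-1.6213, 0.6640, -1.3373)
ω' = (-1.1474, -0.4149, -0.2166)

p + v·dt = (1.7680, 2.6140, 1.9740)
new velocity v' = (-1.6213, 0.6640, -1.3373)
ω×(Iω) gyroscopic = (-0.0016, -0.0154, 0.0396)
angular accel α = (-2.3680, -0.7471, -0.8300)
ω' = ω + α·dt = (-1.1474, -0.4149, -0.2166)
2q̇ = q⊗(0,ω) = (-0.4949749, -0.1414214, -0.1414214, 1.0606605)
q' = normalize(q + ½dt·q⊗(0,ω)) = (-0.0049, -0.7085, 0.7056, 0.0106)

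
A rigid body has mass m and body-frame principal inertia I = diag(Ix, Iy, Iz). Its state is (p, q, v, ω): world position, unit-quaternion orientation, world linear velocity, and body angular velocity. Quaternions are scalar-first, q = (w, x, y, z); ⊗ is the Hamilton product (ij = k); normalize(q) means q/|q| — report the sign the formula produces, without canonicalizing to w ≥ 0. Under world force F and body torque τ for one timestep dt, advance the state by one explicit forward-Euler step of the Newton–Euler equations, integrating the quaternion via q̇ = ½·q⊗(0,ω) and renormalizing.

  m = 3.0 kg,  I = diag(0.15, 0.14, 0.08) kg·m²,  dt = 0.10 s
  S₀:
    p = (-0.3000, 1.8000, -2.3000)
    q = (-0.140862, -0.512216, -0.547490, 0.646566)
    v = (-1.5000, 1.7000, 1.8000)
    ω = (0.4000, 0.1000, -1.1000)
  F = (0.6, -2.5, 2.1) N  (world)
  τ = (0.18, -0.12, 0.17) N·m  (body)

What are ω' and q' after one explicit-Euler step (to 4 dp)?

α = I⁻¹(τ − ω×Iω) = (1.1560, -0.6371, 2.1300)
ω + α·dt = (0.5156, 0.0363, -0.8870)
Hamilton product q⊗(0,ω) = (0.9708580, 0.4812376, -0.3188974, 0.3227226)
updated quaternion q' = (-0.0922, -0.4873, -0.5625, 0.6616)

ω' = (0.5156, 0.0363, -0.8870)
q' = (-0.0922, -0.4873, -0.5625, 0.6616)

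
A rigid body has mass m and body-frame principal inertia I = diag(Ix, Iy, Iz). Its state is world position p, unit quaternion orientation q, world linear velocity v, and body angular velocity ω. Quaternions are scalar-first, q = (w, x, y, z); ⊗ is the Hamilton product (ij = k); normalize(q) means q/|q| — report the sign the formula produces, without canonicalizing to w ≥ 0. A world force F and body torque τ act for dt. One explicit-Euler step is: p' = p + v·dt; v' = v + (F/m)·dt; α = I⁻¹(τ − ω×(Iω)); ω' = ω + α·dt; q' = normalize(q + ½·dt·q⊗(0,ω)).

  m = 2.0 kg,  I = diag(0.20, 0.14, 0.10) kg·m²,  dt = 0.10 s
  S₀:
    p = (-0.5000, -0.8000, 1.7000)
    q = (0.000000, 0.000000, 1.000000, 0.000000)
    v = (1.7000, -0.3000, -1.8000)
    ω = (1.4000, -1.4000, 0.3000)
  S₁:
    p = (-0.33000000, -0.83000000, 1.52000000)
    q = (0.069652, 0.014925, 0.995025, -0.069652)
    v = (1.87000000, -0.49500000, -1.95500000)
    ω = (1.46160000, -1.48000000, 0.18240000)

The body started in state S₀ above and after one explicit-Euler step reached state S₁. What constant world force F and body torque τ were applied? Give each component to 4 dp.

Δv = v₁−v₀ = (0.17000000, -0.19500000, -0.15500000)
F = m·Δv/dt = (3.4000, -3.9000, -3.1000)
Δω = ω₁−ω₀ = (0.06160000, -0.08000000, -0.11760000)
ω₀×(Iω₀) = (0.0168, 0.0420, 0.1176)
I·α + gyro = (0.1400, -0.0700, 0.0000)

F = (3.4000, -3.9000, -3.1000)
τ = (0.1400, -0.0700, 0.0000)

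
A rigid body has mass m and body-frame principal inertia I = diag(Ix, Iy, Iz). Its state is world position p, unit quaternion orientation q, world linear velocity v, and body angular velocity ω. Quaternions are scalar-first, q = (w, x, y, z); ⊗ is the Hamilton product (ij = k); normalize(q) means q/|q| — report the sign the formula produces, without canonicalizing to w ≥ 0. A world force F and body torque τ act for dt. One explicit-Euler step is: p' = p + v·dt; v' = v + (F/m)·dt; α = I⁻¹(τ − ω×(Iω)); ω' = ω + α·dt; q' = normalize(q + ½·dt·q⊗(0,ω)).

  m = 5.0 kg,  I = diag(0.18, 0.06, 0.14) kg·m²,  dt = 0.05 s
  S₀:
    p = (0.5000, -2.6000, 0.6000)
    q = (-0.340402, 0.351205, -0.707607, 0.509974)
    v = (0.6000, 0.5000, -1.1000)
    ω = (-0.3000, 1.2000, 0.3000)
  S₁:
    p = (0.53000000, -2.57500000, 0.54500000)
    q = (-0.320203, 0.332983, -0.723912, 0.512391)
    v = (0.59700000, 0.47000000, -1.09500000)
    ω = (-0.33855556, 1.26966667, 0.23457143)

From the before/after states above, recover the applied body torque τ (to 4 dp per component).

rate change Δω = (-0.03855556, 0.06966667, -0.06542857)
precession coupling = (0.0288, -0.0036, 0.0432)
applied torque τ = (-0.1100, 0.0800, -0.1400)

τ = (-0.1100, 0.0800, -0.1400)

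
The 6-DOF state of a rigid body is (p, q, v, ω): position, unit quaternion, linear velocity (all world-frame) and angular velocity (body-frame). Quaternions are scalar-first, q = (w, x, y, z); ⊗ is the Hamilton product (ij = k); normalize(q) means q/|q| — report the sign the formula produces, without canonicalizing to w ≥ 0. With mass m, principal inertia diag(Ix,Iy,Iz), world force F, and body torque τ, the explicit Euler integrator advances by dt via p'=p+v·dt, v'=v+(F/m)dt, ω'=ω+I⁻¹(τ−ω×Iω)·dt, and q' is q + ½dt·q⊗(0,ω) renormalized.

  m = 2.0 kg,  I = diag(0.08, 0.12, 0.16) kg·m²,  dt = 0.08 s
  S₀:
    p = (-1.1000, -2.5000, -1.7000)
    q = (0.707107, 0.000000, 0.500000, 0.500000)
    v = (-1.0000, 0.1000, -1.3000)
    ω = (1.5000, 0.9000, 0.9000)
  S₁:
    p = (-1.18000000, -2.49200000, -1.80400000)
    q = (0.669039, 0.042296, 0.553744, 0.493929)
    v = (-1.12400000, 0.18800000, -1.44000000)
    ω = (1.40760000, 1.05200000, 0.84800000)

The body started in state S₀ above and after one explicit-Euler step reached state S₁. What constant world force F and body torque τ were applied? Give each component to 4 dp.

ω₁ − ω₀ = (-0.09240000, 0.15200000, -0.05200000)
I·α + gyro = (-0.0600, 0.1200, -0.0500)
v₁ − v₀ = (-0.12400000, 0.08800000, -0.14000000)
applied force F = (-3.1000, 2.2000, -3.5000)

F = (-3.1000, 2.2000, -3.5000)
τ = (-0.0600, 0.1200, -0.0500)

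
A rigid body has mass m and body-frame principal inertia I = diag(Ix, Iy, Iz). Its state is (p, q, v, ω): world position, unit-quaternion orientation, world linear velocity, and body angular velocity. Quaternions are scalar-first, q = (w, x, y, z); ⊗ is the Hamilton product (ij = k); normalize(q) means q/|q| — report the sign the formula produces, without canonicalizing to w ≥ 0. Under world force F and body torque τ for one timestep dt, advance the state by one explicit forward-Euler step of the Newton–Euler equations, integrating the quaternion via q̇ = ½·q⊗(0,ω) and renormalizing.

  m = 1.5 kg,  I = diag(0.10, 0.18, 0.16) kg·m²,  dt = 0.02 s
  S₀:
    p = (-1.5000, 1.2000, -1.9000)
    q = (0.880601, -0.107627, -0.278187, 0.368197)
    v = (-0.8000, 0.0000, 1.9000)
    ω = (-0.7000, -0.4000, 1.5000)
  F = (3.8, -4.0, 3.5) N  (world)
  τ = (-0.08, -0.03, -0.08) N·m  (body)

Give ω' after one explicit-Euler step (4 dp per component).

ω×(Iω) gyroscopic = (0.0120, 0.0630, 0.0224)
α = I⁻¹(τ − ω×Iω) = (-0.9200, -0.5167, -0.6400)
new body rate ω' = (-0.7184, -0.4103, 1.4872)

ω' = (-0.7184, -0.4103, 1.4872)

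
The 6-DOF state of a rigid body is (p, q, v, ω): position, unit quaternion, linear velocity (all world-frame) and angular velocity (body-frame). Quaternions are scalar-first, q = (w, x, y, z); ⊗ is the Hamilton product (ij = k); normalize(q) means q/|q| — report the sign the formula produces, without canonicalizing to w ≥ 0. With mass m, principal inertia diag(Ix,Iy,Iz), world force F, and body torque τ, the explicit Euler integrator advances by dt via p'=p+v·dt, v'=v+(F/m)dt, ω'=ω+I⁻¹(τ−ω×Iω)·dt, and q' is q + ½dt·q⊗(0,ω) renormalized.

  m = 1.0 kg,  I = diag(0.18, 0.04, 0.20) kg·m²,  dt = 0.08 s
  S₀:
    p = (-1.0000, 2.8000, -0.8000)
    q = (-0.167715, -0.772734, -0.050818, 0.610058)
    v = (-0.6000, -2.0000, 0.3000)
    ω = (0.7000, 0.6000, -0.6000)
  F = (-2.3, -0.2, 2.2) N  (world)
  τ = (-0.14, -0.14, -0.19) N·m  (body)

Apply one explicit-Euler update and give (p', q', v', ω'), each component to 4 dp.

p' = (-1.0480, 2.6400, -0.7760)
q' = (-0.1301, -0.7901, -0.0563, 0.5964)
v' = (-0.7840, -2.0160, 0.4760)
ω' = (0.6634, 0.3032, -0.6525)

α = I⁻¹(τ − ω×Iω) = (-0.4578, -3.7100, -0.6560)
ω' = ω + α·dt = (0.6634, 0.3032, -0.6525)
Hamilton product q⊗(0,ω) = (0.9374394, -0.4529445, -0.1372288, -0.3274388)
q + ½dt·q⊗(0,ω), renormalized = (-0.1301, -0.7901, -0.0563, 0.5964)
a = F/m = (-2.3000, -0.2000, 2.2000)
p + v·dt = (-1.0480, 2.6400, -0.7760)
new velocity v' = (-0.7840, -2.0160, 0.4760)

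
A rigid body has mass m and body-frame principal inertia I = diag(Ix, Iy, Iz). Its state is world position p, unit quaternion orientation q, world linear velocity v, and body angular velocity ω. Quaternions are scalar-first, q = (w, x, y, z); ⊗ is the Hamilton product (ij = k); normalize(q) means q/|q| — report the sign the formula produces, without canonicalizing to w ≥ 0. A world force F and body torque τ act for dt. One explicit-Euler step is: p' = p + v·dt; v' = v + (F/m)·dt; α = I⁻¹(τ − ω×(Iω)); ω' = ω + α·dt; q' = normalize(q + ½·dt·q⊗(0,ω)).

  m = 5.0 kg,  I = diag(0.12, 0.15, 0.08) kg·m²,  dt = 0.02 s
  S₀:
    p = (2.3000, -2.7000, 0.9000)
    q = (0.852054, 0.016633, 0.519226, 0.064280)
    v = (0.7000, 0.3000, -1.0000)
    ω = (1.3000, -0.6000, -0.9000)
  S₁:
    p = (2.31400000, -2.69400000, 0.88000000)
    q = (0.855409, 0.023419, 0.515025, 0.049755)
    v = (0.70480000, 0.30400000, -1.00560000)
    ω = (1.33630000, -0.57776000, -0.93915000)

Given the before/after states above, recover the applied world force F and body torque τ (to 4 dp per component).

Δv = v₁−v₀ = (0.00480000, 0.00400000, -0.00560000)
m·(v₁−v₀)/dt = (1.2000, 1.0000, -1.4000)
ω₁ − ω₀ = (0.03630000, 0.02224000, -0.03915000)
gyro term ω₀×Iω₀ = (-0.0378, -0.0468, -0.0234)
τ = I·(Δω/dt) + ω₀×(Iω₀) = (0.1800, 0.1200, -0.1800)

F = (1.2000, 1.0000, -1.4000)
τ = (0.1800, 0.1200, -0.1800)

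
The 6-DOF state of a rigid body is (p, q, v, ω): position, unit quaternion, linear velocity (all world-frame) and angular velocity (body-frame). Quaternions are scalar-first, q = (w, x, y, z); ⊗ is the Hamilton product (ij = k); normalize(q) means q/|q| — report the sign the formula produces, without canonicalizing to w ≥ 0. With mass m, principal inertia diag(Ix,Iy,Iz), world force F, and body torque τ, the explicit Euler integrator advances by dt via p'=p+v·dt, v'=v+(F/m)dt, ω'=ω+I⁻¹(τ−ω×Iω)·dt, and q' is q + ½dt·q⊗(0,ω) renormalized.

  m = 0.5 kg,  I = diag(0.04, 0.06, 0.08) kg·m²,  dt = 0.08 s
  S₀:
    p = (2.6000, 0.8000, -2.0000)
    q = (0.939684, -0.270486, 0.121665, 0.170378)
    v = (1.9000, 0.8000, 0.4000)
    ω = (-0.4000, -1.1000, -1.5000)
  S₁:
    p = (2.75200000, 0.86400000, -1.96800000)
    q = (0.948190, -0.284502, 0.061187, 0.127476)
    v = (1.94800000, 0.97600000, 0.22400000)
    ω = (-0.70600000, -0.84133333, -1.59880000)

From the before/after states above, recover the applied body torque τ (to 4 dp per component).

rate change Δω = (-0.30600000, 0.25866667, -0.09880000)
gyro term ω₀×Iω₀ = (0.0330, -0.0240, 0.0088)
τ = I·(Δω/dt) + ω₀×(Iω₀) = (-0.1200, 0.1700, -0.0900)

τ = (-0.1200, 0.1700, -0.0900)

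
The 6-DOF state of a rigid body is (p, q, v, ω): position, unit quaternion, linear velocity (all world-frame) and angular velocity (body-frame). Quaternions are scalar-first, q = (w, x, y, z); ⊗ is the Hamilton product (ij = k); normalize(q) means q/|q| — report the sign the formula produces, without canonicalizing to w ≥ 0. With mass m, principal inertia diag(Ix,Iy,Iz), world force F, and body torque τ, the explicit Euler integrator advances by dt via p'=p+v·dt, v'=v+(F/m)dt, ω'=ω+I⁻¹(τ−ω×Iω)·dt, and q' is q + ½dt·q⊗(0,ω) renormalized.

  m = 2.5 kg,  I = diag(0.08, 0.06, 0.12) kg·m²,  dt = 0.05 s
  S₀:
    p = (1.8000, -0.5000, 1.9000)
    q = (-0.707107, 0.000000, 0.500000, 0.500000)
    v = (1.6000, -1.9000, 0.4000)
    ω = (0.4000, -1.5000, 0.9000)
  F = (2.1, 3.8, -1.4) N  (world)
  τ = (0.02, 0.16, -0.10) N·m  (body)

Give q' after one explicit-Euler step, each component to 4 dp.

Hamilton product q⊗(0,ω) = (0.3000000, 0.9171572, 1.2606605, -0.8363963)
q' = normalize(q + ½dt·q⊗(0,ω)) = (-0.6989, 0.0229, 0.5310, 0.4786)

q' = (-0.6989, 0.0229, 0.5310, 0.4786)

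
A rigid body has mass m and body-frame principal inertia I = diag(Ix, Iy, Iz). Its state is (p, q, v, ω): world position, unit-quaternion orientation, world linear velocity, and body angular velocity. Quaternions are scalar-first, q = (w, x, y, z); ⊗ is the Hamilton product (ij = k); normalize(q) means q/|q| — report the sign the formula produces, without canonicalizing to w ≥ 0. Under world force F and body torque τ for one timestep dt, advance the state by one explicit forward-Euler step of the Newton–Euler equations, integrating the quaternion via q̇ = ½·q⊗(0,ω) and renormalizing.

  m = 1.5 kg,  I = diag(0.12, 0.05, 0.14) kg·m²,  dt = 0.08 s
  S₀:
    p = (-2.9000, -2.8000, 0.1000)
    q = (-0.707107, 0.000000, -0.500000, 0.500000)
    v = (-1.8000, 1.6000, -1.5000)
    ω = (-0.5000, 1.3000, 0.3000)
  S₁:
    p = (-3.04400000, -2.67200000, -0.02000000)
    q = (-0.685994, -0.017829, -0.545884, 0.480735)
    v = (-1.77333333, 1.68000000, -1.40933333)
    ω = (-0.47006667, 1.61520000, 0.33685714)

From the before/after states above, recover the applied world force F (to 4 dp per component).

F = (0.5000, 1.5000, 1.7000)

velocity change Δv = (0.02666667, 0.08000000, 0.09066667)
applied force F = (0.5000, 1.5000, 1.7000)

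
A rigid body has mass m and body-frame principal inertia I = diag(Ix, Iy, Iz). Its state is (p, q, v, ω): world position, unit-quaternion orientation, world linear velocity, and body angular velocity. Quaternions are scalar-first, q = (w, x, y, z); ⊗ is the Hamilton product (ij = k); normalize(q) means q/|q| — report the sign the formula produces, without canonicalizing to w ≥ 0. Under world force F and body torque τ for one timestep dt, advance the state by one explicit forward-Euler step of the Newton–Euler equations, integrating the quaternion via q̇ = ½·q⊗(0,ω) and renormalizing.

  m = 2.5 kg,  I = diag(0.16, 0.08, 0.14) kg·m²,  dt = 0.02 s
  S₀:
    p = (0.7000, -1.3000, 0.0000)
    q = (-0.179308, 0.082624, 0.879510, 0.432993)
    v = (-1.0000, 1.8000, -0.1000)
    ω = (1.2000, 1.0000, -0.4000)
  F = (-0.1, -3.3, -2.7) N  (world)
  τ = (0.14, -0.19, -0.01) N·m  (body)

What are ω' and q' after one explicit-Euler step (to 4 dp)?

ω×(Iω) gyroscopic = (-0.0240, -0.0096, -0.0960)
angular accel α = (1.0250, -2.2550, 0.6143)
ω' = ω + α·dt = (1.2205, 0.9549, -0.3877)
2q̇ = q⊗(0,ω) = (-0.8054616, -0.9999666, 0.3733332, -0.9010648)
q' = normalize(q + ½dt·q⊗(0,ω)) = (-0.1873, 0.0726, 0.8831, 0.4239)

ω' = (1.2205, 0.9549, -0.3877)
q' = (-0.1873, 0.0726, 0.8831, 0.4239)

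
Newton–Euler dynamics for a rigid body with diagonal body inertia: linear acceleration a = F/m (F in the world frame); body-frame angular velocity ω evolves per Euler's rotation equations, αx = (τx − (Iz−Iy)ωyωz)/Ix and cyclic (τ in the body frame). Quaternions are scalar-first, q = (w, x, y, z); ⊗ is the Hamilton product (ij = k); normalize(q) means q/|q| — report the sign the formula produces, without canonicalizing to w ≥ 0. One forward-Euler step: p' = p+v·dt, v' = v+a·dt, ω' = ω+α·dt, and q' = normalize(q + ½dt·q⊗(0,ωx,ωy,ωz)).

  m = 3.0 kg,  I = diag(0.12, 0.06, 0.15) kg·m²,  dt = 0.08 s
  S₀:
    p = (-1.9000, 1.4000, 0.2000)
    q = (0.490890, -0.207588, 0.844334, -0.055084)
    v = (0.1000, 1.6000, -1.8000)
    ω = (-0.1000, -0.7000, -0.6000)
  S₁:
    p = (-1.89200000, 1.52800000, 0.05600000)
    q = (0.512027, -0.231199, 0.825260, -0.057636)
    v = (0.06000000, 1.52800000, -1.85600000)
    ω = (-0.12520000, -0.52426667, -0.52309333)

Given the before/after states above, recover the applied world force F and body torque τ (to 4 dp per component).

Δω = ω₁−ω₀ = (-0.02520000, 0.17573333, 0.07690667)
ω₀×(Iω₀) = (0.0378, -0.0018, -0.0042)
applied torque τ = (0.0000, 0.1300, 0.1400)
Δv = v₁−v₀ = (-0.04000000, -0.07200000, -0.05600000)
applied force F = (-1.5000, -2.7000, -2.1000)

F = (-1.5000, -2.7000, -2.1000)
τ = (0.0000, 0.1300, 0.1400)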